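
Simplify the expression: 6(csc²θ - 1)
6(csc²θ - 1) = 6(cot²θ) (using Pythagorean identity)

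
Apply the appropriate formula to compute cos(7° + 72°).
cos(7° + 72°) = cos 7° cos 72° - sin 7° sin 72° = 0.1908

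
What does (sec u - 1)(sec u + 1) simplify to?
(sec u - 1)(sec u + 1) = tan²u (using Diff. of squares)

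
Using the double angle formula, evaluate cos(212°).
cos(212°) = cos²106° - sin²106° = -0.848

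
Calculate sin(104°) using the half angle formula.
sin(104°) = √((1 - cos 208°)/2) = 0.9703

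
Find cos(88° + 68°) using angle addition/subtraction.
cos(88° + 68°) = cos 88° cos 68° - sin 88° sin 68° = -0.9135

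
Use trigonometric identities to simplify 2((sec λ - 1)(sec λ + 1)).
2((sec λ - 1)(sec λ + 1)) = 2(tan²λ) (using Diff. of squares)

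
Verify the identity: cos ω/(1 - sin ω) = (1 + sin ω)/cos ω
RHS = (1 + sin ω)(1 - sin ω) / (cos ω(1 - sin ω)) = (1 - sin²ω) / (cos ω(1 - sin ω)) = cos²ω / (cos ω(1 - sin ω)) = cos ω/(1 - sin ω) = LHS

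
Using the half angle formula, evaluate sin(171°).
sin(171°) = √((1 - cos 342°)/2) = 0.1564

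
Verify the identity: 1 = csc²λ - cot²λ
RHS = 1/sin²λ - cos²λ/sin²λ = (1 - cos²λ)/sin²λ = sin²λ/sin²λ = 1 = LHS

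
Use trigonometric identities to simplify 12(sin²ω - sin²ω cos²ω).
12(sin²ω - sin²ω cos²ω) = 12(sin⁴ω) (using Factoring)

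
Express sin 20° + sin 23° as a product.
sin 20° + sin 23° = 2 sin(21.5°) cos(-1.5°)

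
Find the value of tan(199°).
tan(199°) = 0.3443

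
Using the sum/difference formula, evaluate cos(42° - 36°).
cos(42° - 36°) = cos 42° cos 36° + sin 42° sin 36° = 0.9945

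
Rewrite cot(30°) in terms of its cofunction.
cot(30°) = tan(90° - 30°) = tan(60°)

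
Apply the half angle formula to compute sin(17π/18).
sin(17π/18) = √((1 - cos 17π/9)/2) = 0.1736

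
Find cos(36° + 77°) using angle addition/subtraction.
cos(36° + 77°) = cos 36° cos 77° - sin 36° sin 77° = -0.3907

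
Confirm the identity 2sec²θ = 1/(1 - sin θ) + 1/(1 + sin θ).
RHS = [(1 + sin θ) + (1 - sin θ)] / [(1 - sin θ)(1 + sin θ)] = 2/(1 - sin²θ) = 2/cos²θ = 2sec²θ = LHS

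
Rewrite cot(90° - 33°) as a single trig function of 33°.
cot(90° - 33°) = tan(33°)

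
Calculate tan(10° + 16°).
tan(10° + 16°) = (tan 10° + tan 16°)/(1 - tan 10° tan 16°) = 0.4877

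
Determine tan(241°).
tan(241°) = 1.804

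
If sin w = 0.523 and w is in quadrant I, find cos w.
cos w = 0.8523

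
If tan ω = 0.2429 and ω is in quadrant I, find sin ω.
sin ω = 0.236 (using tan²ω + 1 = sec²ω)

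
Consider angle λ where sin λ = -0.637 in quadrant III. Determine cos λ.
cos λ = ±√(1 - sin²λ) = -0.7709 (negative in QIII)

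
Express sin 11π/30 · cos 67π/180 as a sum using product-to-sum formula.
sin 11π/30 cos 67π/180 = (1/2)[sin(11π/30+67π/180) + sin(11π/30-67π/180)]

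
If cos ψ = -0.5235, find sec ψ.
sec ψ = 1/cos ψ = -1.91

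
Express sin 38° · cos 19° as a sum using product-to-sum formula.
sin 38° cos 19° = (1/2)[sin(38°+19°) + sin(38°-19°)]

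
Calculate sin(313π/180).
sin(313π/180) = -0.7314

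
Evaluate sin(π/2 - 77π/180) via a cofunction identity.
sin(π/2 - 77π/180) = cos(77π/180) = 0.225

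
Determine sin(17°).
sin(17°) = 0.2924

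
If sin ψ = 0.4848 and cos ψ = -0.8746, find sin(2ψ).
sin(2ψ) = 2 sin ψ cos ψ = -0.848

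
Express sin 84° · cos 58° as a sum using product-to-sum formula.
sin 84° cos 58° = (1/2)[sin(84°+58°) + sin(84°-58°)]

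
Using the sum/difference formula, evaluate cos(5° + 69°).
cos(5° + 69°) = cos 5° cos 69° - sin 5° sin 69° = 0.2756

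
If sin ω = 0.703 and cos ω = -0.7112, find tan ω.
tan ω = sin ω / cos ω = -0.9885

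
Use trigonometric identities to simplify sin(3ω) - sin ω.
sin(3ω) - sin ω = 2 cos(2ω) sin ω (using Sum-to-product)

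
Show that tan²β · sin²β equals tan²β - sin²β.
RHS = sin²β/cos²β - sin²β = sin²β(1/cos²β - 1) = sin²β · (1 - cos²β)/cos²β = sin²β · sin²β/cos²β = sin²β · tan²β = LHS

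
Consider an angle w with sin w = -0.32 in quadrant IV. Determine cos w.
cos w = √(1 - sin²w) = 0.9474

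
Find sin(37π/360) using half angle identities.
sin(37π/360) = √((1 - cos 37π/180)/2) = 0.3173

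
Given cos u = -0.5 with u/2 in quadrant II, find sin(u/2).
sin(u/2) = ±√((1 - cos u)/2); positive since u/2 ∈ QII, so sin(u/2) = √3/2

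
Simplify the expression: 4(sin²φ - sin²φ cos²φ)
4(sin²φ - sin²φ cos²φ) = 4(sin⁴φ) (using Factoring)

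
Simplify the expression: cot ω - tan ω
cot ω - tan ω = 2 cot(2ω) (using Double angle)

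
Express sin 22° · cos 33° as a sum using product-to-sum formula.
sin 22° cos 33° = (1/2)[sin(22°+33°) + sin(22°-33°)]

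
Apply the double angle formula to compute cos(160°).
cos(160°) = cos²80° - sin²80° = -0.9397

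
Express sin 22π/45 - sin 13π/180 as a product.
sin 22π/45 - sin 13π/180 = 2 cos(101π/360) sin(5π/24)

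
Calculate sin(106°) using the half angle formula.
sin(106°) = √((1 - cos 212°)/2) = 0.9613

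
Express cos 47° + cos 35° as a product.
cos 47° + cos 35° = 2 cos(41°) cos(6°)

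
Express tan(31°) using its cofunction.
tan(31°) = cot(90° - 31°) = cot(59°)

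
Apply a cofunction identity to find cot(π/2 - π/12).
cot(π/2 - π/12) = tan(π/12) = 2-√3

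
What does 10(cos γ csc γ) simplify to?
10(cos γ csc γ) = 10(cot γ) (using Reciprocal + quotient)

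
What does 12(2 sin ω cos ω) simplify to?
12(2 sin ω cos ω) = 12(sin(2ω)) (using Double angle)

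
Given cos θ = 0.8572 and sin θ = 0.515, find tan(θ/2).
tan(θ/2) = sin θ / (1 + cos θ) = 0.2773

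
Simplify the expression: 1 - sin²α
1 - sin²α = cos²α (using Pythagorean identity)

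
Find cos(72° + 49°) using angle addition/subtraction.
cos(72° + 49°) = cos 72° cos 49° - sin 72° sin 49° = -0.515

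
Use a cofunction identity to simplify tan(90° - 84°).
tan(90° - 84°) = cot(84°)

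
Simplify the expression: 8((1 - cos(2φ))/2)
8((1 - cos(2φ))/2) = 8(sin²φ) (using Power reduction)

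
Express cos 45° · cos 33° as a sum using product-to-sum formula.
cos 45° cos 33° = (1/2)[cos(45°-33°) + cos(45°+33°)]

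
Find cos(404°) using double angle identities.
cos(404°) = cos²202° - sin²202° = 0.7193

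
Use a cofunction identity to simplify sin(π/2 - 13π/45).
sin(π/2 - 13π/45) = cos(13π/45)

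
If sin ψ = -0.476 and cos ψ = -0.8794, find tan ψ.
tan ψ = sin ψ / cos ψ = 0.5413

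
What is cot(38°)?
cot(38°) = 1.28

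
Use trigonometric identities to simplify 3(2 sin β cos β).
3(2 sin β cos β) = 3(sin(2β)) (using Double angle)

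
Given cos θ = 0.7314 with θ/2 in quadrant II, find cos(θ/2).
cos(θ/2) = ±√((1 + cos θ)/2); negative since θ/2 ∈ QII, so cos(θ/2) = -0.9304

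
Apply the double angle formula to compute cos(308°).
cos(308°) = cos²154° - sin²154° = 0.6157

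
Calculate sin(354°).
sin(354°) = -0.1045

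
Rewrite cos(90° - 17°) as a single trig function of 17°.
cos(90° - 17°) = sin(17°)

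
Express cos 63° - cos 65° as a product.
cos 63° - cos 65° = -2 sin(64°) sin(-1°)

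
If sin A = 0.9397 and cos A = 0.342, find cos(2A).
cos(2A) = cos²A - sin²A = -0.7661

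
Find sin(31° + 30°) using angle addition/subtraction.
sin(31° + 30°) = sin 31° cos 30° + cos 31° sin 30° = 0.8746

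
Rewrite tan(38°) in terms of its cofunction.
tan(38°) = cot(90° - 38°) = cot(52°)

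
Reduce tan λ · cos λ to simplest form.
tan λ · cos λ = sin λ (using Quotient identity)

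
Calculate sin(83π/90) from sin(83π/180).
sin(83π/90) = 2 sin 83π/180 cos 83π/180 = 0.2419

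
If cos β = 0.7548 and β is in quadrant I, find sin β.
sin β = 0.656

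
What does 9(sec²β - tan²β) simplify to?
9(sec²β - tan²β) = 9 (using Pythagorean identity)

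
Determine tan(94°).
tan(94°) = -14.3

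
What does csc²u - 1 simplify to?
csc²u - 1 = cot²u (using Pythagorean identity)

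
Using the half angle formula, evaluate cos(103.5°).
cos(103.5°) = -√((1 + cos 207°)/2) = -0.2334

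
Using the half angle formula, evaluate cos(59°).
cos(59°) = √((1 + cos 118°)/2) = 0.515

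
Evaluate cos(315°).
cos(315°) = √2/2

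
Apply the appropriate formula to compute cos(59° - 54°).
cos(59° - 54°) = cos 59° cos 54° + sin 59° sin 54° = 0.9962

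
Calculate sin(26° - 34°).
sin(26° - 34°) = sin 26° cos 34° - cos 26° sin 34° = -0.1392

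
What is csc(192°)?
csc(192°) = -4.81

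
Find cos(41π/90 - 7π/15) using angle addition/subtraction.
cos(41π/90 - 7π/15) = cos 41π/90 cos 7π/15 + sin 41π/90 sin 7π/15 = 0.9994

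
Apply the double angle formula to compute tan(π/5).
tan(π/5) = 2 tan π/10 / (1 - tan²π/10) = 0.7265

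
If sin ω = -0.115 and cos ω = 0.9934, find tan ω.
tan ω = sin ω / cos ω = -0.1158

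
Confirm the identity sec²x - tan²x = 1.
LHS = 1/cos²x - sin²x/cos²x = (1 - sin²x)/cos²x = cos²x/cos²x = 1 = RHS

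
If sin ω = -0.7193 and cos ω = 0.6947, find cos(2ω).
cos(2ω) = cos²ω - sin²ω = -0.03478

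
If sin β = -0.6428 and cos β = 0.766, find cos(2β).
cos(2β) = cos²β - sin²β = 0.1736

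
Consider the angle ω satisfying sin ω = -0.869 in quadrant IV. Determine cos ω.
cos ω = √(1 - sin²ω) = 0.4948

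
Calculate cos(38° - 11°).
cos(38° - 11°) = cos 38° cos 11° + sin 38° sin 11° = 0.891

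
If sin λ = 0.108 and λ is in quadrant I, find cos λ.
cos λ = 0.9942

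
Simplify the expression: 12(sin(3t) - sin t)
12(sin(3t) - sin t) = 12(2 cos(2t) sin t) (using Sum-to-product)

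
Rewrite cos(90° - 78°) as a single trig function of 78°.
cos(90° - 78°) = sin(78°)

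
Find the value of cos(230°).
cos(230°) = -0.6428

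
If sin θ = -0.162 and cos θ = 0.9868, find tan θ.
tan θ = sin θ / cos θ = -0.1642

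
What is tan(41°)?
tan(41°) = 0.8693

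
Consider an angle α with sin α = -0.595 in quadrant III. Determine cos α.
cos α = ±√(1 - sin²α) = -0.8037 (negative in QIII)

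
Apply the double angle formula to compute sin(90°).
sin(90°) = 2 sin 45° cos 45° = 1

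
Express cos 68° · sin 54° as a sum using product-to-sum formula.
cos 68° sin 54° = (1/2)[sin(68°+54°) - sin(68°-54°)]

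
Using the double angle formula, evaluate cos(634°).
cos(634°) = cos²317° - sin²317° = 0.06976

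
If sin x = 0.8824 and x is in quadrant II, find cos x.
cos x = -0.4705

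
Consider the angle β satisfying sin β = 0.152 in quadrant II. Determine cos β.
cos β = ±√(1 - sin²β) = -0.9884 (negative in QII)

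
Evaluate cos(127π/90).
cos(127π/90) = -0.2756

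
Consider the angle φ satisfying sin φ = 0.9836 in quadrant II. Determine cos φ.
cos φ = ±√(1 - sin²φ) = -0.1804 (negative in QII)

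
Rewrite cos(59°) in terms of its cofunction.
cos(59°) = sin(90° - 59°) = sin(31°)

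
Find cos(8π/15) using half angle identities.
cos(8π/15) = -√((1 + cos 16π/15)/2) = -0.1045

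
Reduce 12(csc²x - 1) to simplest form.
12(csc²x - 1) = 12(cot²x) (using Pythagorean identity)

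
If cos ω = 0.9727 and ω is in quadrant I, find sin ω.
sin ω = 0.2321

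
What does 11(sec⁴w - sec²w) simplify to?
11(sec⁴w - sec²w) = 11(tan⁴w + tan²w) (using Pythagorean)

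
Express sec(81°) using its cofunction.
sec(81°) = csc(90° - 81°) = csc(9°)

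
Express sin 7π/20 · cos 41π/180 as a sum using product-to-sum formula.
sin 7π/20 cos 41π/180 = (1/2)[sin(7π/20+41π/180) + sin(7π/20-41π/180)]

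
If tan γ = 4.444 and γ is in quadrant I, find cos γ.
cos γ = 0.2195 (using tan²γ + 1 = sec²γ)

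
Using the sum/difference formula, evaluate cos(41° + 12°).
cos(41° + 12°) = cos 41° cos 12° - sin 41° sin 12° = 0.6018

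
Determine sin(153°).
sin(153°) = 0.454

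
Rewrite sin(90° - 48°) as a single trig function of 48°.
sin(90° - 48°) = cos(48°)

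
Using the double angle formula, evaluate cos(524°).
cos(524°) = cos²262° - sin²262° = -0.9613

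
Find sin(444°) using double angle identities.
sin(444°) = 2 sin 222° cos 222° = 0.9945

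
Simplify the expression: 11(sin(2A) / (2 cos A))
11(sin(2A) / (2 cos A)) = 11(sin A) (using Double angle)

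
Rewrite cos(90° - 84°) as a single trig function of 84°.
cos(90° - 84°) = sin(84°)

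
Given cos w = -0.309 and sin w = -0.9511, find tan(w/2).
tan(w/2) = sin w / (1 + cos w) = -1.376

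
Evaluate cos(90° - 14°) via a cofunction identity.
cos(90° - 14°) = sin(14°) = 0.2419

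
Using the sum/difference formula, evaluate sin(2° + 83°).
sin(2° + 83°) = sin 2° cos 83° + cos 2° sin 83° = 0.9962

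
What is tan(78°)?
tan(78°) = 4.705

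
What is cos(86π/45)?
cos(86π/45) = 0.9613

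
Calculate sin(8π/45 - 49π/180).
sin(8π/45 - 49π/180) = sin 8π/45 cos 49π/180 - cos 8π/45 sin 49π/180 = -0.2924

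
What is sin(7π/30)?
sin(7π/30) = 0.6691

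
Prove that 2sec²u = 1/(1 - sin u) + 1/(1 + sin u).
RHS = [(1 + sin u) + (1 - sin u)] / [(1 - sin u)(1 + sin u)] = 2/(1 - sin²u) = 2/cos²u = 2sec²u = LHS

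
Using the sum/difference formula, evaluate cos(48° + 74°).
cos(48° + 74°) = cos 48° cos 74° - sin 48° sin 74° = -0.5299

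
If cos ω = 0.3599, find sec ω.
sec ω = 1/cos ω = 2.779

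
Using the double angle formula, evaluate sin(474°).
sin(474°) = 2 sin 237° cos 237° = 0.9135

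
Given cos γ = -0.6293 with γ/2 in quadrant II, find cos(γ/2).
cos(γ/2) = ±√((1 + cos γ)/2); negative since γ/2 ∈ QII, so cos(γ/2) = -0.4305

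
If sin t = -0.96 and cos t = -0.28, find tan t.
tan t = sin t / cos t = 3.429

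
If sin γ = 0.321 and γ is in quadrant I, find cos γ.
cos γ = 0.9471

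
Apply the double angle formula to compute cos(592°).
cos(592°) = cos²296° - sin²296° = -0.6157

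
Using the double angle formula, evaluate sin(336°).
sin(336°) = 2 sin 168° cos 168° = -0.4067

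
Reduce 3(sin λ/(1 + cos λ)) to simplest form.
3(sin λ/(1 + cos λ)) = 3(tan(λ/2)) (using Half angle)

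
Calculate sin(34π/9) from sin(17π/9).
sin(34π/9) = 2 sin 17π/9 cos 17π/9 = -0.6428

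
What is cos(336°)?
cos(336°) = 0.9135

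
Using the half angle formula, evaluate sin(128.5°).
sin(128.5°) = √((1 - cos 257°)/2) = 0.7826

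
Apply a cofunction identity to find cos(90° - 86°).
cos(90° - 86°) = sin(86°) = 0.9976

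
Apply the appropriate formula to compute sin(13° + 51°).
sin(13° + 51°) = sin 13° cos 51° + cos 13° sin 51° = 0.8988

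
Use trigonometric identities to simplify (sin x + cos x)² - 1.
(sin x + cos x)² - 1 = sin(2x) (using Pythagorean + double angle)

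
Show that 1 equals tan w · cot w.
RHS = (sin w/cos w) · (cos w/sin w) = 1 = LHS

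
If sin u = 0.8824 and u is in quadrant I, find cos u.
cos u = 0.4705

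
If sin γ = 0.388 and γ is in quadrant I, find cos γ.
cos γ = 0.9217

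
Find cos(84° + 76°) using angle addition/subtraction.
cos(84° + 76°) = cos 84° cos 76° - sin 84° sin 76° = -0.9397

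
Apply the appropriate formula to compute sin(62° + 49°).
sin(62° + 49°) = sin 62° cos 49° + cos 62° sin 49° = 0.9336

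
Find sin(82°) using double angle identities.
sin(82°) = 2 sin 41° cos 41° = 0.9903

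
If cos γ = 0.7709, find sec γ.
sec γ = 1/cos γ = 1.297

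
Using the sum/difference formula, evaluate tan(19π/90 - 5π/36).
tan(19π/90 - 5π/36) = (tan 19π/90 - tan 5π/36)/(1 + tan 19π/90 tan 5π/36) = 0.2309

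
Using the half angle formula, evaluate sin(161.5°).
sin(161.5°) = √((1 - cos 323°)/2) = 0.3173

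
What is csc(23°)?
csc(23°) = 2.559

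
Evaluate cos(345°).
cos(345°) = (√6+√2)/4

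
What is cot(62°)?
cot(62°) = 0.5317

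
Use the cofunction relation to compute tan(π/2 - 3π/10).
tan(π/2 - 3π/10) = cot(3π/10) = 0.7265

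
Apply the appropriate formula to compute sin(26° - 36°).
sin(26° - 36°) = sin 26° cos 36° - cos 26° sin 36° = -0.1736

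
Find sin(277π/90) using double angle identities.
sin(277π/90) = 2 sin 277π/180 cos 277π/180 = -0.2419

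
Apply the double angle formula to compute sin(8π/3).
sin(8π/3) = 2 sin 4π/3 cos 4π/3 = √3/2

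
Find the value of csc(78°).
csc(78°) = 1.022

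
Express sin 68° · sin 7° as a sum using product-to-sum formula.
sin 68° sin 7° = (1/2)[cos(68°-7°) - cos(68°+7°)]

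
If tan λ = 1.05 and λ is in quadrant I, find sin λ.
sin λ = 0.7241 (using tan²λ + 1 = sec²λ)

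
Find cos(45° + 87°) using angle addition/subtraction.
cos(45° + 87°) = cos 45° cos 87° - sin 45° sin 87° = -0.6691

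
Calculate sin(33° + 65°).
sin(33° + 65°) = sin 33° cos 65° + cos 33° sin 65° = 0.9903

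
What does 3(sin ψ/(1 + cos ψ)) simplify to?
3(sin ψ/(1 + cos ψ)) = 3(tan(ψ/2)) (using Half angle)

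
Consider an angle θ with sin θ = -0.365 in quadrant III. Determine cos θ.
cos θ = ±√(1 - sin²θ) = -0.931 (negative in QIII)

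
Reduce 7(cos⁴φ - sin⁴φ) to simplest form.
7(cos⁴φ - sin⁴φ) = 7(cos(2φ)) (using Factoring + double angle)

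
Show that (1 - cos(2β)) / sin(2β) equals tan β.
LHS = 2sin²β / (2 sin β cos β) = sin β/cos β = tan β = RHS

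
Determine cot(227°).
cot(227°) = 0.9325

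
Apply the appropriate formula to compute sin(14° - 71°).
sin(14° - 71°) = sin 14° cos 71° - cos 14° sin 71° = -0.8387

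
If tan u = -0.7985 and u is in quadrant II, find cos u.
cos u = -0.7814 (using tan²u + 1 = sec²u)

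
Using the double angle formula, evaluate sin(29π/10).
sin(29π/10) = 2 sin 29π/20 cos 29π/20 = 0.309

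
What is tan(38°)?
tan(38°) = 0.7813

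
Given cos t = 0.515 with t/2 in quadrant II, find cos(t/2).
cos(t/2) = ±√((1 + cos t)/2); negative since t/2 ∈ QII, so cos(t/2) = -0.8703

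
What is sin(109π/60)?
sin(109π/60) = -0.5446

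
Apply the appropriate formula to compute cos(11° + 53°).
cos(11° + 53°) = cos 11° cos 53° - sin 11° sin 53° = 0.4384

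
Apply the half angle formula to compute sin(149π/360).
sin(149π/360) = √((1 - cos 149π/180)/2) = 0.9636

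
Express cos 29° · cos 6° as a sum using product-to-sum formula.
cos 29° cos 6° = (1/2)[cos(29°-6°) + cos(29°+6°)]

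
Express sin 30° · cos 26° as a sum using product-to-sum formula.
sin 30° cos 26° = (1/2)[sin(30°+26°) + sin(30°-26°)]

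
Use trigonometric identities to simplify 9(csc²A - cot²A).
9(csc²A - cot²A) = 9 (using Pythagorean identity)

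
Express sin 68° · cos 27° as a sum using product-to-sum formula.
sin 68° cos 27° = (1/2)[sin(68°+27°) + sin(68°-27°)]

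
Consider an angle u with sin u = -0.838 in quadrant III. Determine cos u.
cos u = ±√(1 - sin²u) = -0.5457 (negative in QIII)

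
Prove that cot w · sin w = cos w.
LHS = (cos w/sin w) · sin w = cos w = RHS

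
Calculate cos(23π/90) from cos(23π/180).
cos(23π/90) = cos²23π/180 - sin²23π/180 = 0.6947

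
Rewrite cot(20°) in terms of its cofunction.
cot(20°) = tan(90° - 20°) = tan(70°)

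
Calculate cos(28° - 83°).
cos(28° - 83°) = cos 28° cos 83° + sin 28° sin 83° = 0.5736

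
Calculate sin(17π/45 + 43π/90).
sin(17π/45 + 43π/90) = sin 17π/45 cos 43π/90 + cos 17π/45 sin 43π/90 = 0.4384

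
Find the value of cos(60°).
cos(60°) = 1/2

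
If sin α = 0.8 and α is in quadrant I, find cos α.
cos α = 0.6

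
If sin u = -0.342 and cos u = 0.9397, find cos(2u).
cos(2u) = cos²u - sin²u = 0.7661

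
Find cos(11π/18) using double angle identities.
cos(11π/18) = cos²11π/36 - sin²11π/36 = -0.342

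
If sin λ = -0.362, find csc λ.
csc λ = 1/sin λ = -2.762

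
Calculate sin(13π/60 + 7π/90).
sin(13π/60 + 7π/90) = sin 13π/60 cos 7π/90 + cos 13π/60 sin 7π/90 = 0.7986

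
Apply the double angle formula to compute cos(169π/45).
cos(169π/45) = cos²169π/90 - sin²169π/90 = 0.7193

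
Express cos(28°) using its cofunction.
cos(28°) = sin(90° - 28°) = sin(62°)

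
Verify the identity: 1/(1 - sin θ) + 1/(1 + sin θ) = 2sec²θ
LHS = [(1 + sin θ) + (1 - sin θ)] / [(1 - sin θ)(1 + sin θ)] = 2/(1 - sin²θ) = 2/cos²θ = 2sec²θ = RHS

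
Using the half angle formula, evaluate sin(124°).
sin(124°) = √((1 - cos 248°)/2) = 0.829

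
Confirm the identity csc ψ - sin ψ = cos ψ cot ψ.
LHS = 1/sin ψ - sin ψ = (1 - sin²ψ)/sin ψ = cos²ψ/sin ψ = cos ψ · (cos ψ/sin ψ) = cos ψ cot ψ = RHS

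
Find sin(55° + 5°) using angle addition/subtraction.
sin(55° + 5°) = sin 55° cos 5° + cos 55° sin 5° = √3/2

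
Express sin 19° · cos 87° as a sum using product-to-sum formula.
sin 19° cos 87° = (1/2)[sin(19°+87°) + sin(19°-87°)]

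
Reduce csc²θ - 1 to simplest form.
csc²θ - 1 = cot²θ (using Pythagorean identity)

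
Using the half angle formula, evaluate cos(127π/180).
cos(127π/180) = -√((1 + cos 127π/90)/2) = -0.6018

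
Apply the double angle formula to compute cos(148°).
cos(148°) = cos²74° - sin²74° = -0.848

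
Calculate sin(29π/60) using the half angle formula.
sin(29π/60) = √((1 - cos 29π/30)/2) = 0.9986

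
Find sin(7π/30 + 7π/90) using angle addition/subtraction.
sin(7π/30 + 7π/90) = sin 7π/30 cos 7π/90 + cos 7π/30 sin 7π/90 = 0.829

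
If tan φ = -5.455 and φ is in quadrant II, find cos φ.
cos φ = -0.1803 (using tan²φ + 1 = sec²φ)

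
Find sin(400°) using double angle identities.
sin(400°) = 2 sin 200° cos 200° = 0.6428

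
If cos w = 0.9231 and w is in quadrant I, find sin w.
sin w = 0.3846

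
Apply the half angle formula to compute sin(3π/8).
sin(3π/8) = √((1 - cos 3π/4)/2) = √(2+√2)/2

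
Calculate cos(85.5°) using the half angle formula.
cos(85.5°) = √((1 + cos 171°)/2) = 0.07846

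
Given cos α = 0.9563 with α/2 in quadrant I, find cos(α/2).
cos(α/2) = ±√((1 + cos α)/2); positive since α/2 ∈ QI, so cos(α/2) = 0.989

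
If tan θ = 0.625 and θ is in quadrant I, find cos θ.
cos θ = 0.848 (using tan²θ + 1 = sec²θ)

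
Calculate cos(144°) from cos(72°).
cos(144°) = cos²72° - sin²72° = -0.809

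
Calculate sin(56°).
sin(56°) = 0.829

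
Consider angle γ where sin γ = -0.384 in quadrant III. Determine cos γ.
cos γ = ±√(1 - sin²γ) = -0.9233 (negative in QIII)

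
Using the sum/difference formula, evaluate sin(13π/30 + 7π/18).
sin(13π/30 + 7π/18) = sin 13π/30 cos 7π/18 + cos 13π/30 sin 7π/18 = 0.5299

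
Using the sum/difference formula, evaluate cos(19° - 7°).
cos(19° - 7°) = cos 19° cos 7° + sin 19° sin 7° = 0.9781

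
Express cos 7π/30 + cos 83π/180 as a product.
cos 7π/30 + cos 83π/180 = 2 cos(25π/72) cos(-41π/360)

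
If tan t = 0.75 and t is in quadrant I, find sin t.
sin t = 0.6 (using tan²t + 1 = sec²t)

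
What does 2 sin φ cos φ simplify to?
2 sin φ cos φ = sin(2φ) (using Double angle)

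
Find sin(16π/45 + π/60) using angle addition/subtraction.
sin(16π/45 + π/60) = sin 16π/45 cos π/60 + cos 16π/45 sin π/60 = 0.9205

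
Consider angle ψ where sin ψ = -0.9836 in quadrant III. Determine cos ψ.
cos ψ = ±√(1 - sin²ψ) = -0.1804 (negative in QIII)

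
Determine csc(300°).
csc(300°) = -2√3/3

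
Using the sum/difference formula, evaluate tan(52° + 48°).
tan(52° + 48°) = (tan 52° + tan 48°)/(1 - tan 52° tan 48°) = -5.671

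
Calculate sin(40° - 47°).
sin(40° - 47°) = sin 40° cos 47° - cos 40° sin 47° = -0.1219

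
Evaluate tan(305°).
tan(305°) = -1.428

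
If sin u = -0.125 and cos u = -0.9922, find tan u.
tan u = sin u / cos u = 0.126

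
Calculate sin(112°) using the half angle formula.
sin(112°) = √((1 - cos 224°)/2) = 0.9272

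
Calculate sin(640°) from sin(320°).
sin(640°) = 2 sin 320° cos 320° = -0.9848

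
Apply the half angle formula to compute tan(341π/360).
tan(341π/360) = sin 341π/180 / (1 + cos 341π/180) = -0.1673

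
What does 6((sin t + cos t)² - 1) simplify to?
6((sin t + cos t)² - 1) = 6(sin(2t)) (using Pythagorean + double angle)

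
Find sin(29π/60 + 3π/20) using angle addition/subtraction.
sin(29π/60 + 3π/20) = sin 29π/60 cos 3π/20 + cos 29π/60 sin 3π/20 = 0.9135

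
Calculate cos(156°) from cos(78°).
cos(156°) = cos²78° - sin²78° = -0.9135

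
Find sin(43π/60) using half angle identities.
sin(43π/60) = √((1 - cos 43π/30)/2) = 0.7771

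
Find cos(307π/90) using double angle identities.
cos(307π/90) = cos²307π/180 - sin²307π/180 = -0.2756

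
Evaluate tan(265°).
tan(265°) = 11.43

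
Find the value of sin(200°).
sin(200°) = -0.342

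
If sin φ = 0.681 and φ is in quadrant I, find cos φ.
cos φ = 0.7323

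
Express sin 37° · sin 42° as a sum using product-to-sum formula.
sin 37° sin 42° = (1/2)[cos(37°-42°) - cos(37°+42°)]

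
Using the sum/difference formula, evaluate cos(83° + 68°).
cos(83° + 68°) = cos 83° cos 68° - sin 83° sin 68° = -0.8746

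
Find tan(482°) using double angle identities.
tan(482°) = 2 tan 241° / (1 - tan²241°) = -1.6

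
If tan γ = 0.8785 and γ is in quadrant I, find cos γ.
cos γ = 0.7513 (using tan²γ + 1 = sec²γ)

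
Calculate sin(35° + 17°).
sin(35° + 17°) = sin 35° cos 17° + cos 35° sin 17° = 0.788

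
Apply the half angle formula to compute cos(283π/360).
cos(283π/360) = -√((1 + cos 283π/180)/2) = -0.7826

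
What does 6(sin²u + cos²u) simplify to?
6(sin²u + cos²u) = 6 (using Pythagorean identity)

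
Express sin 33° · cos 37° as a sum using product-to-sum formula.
sin 33° cos 37° = (1/2)[sin(33°+37°) + sin(33°-37°)]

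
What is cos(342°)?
cos(342°) = 0.9511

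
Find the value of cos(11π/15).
cos(11π/15) = -0.6691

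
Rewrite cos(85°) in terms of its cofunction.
cos(85°) = sin(90° - 85°) = sin(5°)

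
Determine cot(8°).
cot(8°) = 7.115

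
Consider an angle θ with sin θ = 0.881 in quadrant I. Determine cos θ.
cos θ = √(1 - sin²θ) = 0.4731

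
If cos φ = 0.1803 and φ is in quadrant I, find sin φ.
sin φ = 0.9836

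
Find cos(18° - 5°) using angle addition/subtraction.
cos(18° - 5°) = cos 18° cos 5° + sin 18° sin 5° = 0.9744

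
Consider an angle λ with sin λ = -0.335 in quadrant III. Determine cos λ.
cos λ = ±√(1 - sin²λ) = -0.9422 (negative in QIII)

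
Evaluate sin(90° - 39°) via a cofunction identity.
sin(90° - 39°) = cos(39°) = 0.7771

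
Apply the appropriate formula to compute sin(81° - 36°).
sin(81° - 36°) = sin 81° cos 36° - cos 81° sin 36° = √2/2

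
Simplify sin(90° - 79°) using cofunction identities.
sin(90° - 79°) = cos(79°)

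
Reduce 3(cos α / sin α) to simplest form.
3(cos α / sin α) = 3(cot α) (using Quotient identity)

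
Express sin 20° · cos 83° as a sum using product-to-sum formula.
sin 20° cos 83° = (1/2)[sin(20°+83°) + sin(20°-83°)]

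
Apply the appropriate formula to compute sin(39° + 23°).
sin(39° + 23°) = sin 39° cos 23° + cos 39° sin 23° = 0.8829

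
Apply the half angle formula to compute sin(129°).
sin(129°) = √((1 - cos 258°)/2) = 0.7771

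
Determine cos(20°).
cos(20°) = 0.9397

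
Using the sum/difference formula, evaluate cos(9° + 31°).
cos(9° + 31°) = cos 9° cos 31° - sin 9° sin 31° = 0.766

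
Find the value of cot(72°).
cot(72°) = 0.3249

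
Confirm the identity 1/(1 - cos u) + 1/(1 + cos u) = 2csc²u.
LHS = [(1 + cos u) + (1 - cos u)] / [(1 - cos u)(1 + cos u)] = 2/(1 - cos²u) = 2/sin²u = 2csc²u = RHS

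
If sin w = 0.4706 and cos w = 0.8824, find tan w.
tan w = sin w / cos w = 0.5333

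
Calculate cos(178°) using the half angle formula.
cos(178°) = -√((1 + cos 356°)/2) = -0.9994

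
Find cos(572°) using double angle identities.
cos(572°) = cos²286° - sin²286° = -0.848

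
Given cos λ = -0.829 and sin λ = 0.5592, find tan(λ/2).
tan(λ/2) = sin λ / (1 + cos λ) = 3.27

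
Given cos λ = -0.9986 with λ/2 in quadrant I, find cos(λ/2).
cos(λ/2) = ±√((1 + cos λ)/2); positive since λ/2 ∈ QI, so cos(λ/2) = 0.02646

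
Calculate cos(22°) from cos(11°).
cos(22°) = cos²11° - sin²11° = 0.9272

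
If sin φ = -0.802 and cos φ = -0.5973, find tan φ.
tan φ = sin φ / cos φ = 1.343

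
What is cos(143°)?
cos(143°) = -0.7986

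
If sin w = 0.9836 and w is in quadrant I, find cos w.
cos w = 0.1804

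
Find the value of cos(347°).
cos(347°) = 0.9744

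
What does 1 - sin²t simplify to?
1 - sin²t = cos²t (using Pythagorean identity)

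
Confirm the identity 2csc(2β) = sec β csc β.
LHS = 2/sin(2β) = 2/(2 sin β cos β) = 1/(sin β cos β) = (1/cos β)(1/sin β) = sec β csc β = RHS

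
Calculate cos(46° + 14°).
cos(46° + 14°) = cos 46° cos 14° - sin 46° sin 14° = 1/2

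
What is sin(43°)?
sin(43°) = 0.682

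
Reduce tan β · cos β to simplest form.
tan β · cos β = sin β (using Quotient identity)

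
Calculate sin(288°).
sin(288°) = -0.9511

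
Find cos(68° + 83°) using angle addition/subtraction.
cos(68° + 83°) = cos 68° cos 83° - sin 68° sin 83° = -0.8746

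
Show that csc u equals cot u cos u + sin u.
RHS = cos²u/sin u + sin u = (cos²u + sin²u)/sin u = 1/sin u = csc u = LHS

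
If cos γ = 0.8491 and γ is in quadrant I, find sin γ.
sin γ = 0.5282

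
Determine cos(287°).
cos(287°) = 0.2924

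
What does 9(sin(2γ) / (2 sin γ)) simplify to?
9(sin(2γ) / (2 sin γ)) = 9(cos γ) (using Double angle)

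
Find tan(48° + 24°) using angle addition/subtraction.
tan(48° + 24°) = (tan 48° + tan 24°)/(1 - tan 48° tan 24°) = 3.078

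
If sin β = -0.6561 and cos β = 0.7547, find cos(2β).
cos(2β) = cos²β - sin²β = 0.1391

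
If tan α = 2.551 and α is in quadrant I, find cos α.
cos α = 0.365 (using tan²α + 1 = sec²α)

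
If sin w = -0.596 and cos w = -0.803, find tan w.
tan w = sin w / cos w = 0.7422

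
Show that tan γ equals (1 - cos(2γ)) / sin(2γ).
RHS = 2sin²γ / (2 sin γ cos γ) = sin γ/cos γ = tan γ = LHS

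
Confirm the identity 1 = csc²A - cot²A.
RHS = 1/sin²A - cos²A/sin²A = (1 - cos²A)/sin²A = sin²A/sin²A = 1 = LHS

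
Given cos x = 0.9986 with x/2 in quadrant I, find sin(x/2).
sin(x/2) = ±√((1 - cos x)/2); positive since x/2 ∈ QI, so sin(x/2) = 0.02646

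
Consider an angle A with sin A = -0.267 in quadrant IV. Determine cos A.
cos A = √(1 - sin²A) = 0.9637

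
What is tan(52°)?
tan(52°) = 1.28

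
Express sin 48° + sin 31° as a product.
sin 48° + sin 31° = 2 sin(39.5°) cos(8.5°)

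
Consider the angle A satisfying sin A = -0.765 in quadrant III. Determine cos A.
cos A = ±√(1 - sin²A) = -0.644 (negative in QIII)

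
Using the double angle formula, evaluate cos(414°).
cos(414°) = cos²207° - sin²207° = 0.5878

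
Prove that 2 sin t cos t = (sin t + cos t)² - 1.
RHS = sin²t + 2 sin t cos t + cos²t - 1 = (sin²t + cos²t) + 2 sin t cos t - 1 = 1 + 2 sin t cos t - 1 = 2 sin t cos t = LHS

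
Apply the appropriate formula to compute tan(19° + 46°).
tan(19° + 46°) = (tan 19° + tan 46°)/(1 - tan 19° tan 46°) = 2.145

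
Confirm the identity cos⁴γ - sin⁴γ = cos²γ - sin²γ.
LHS = (cos²γ - sin²γ)(cos²γ + sin²γ) = (cos²γ - sin²γ) · 1 = cos²γ - sin²γ = RHS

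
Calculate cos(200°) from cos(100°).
cos(200°) = cos²100° - sin²100° = -0.9397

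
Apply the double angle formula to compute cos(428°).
cos(428°) = 1 - 2sin²214° = 0.3746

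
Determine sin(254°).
sin(254°) = -0.9613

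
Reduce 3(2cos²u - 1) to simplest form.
3(2cos²u - 1) = 3(cos(2u)) (using Double angle)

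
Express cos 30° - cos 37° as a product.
cos 30° - cos 37° = -2 sin(33.5°) sin(-3.5°)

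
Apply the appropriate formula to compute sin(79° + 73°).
sin(79° + 73°) = sin 79° cos 73° + cos 79° sin 73° = 0.4695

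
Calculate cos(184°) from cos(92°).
cos(184°) = 1 - 2sin²92° = -0.9976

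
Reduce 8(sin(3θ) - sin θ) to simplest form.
8(sin(3θ) - sin θ) = 8(2 cos(2θ) sin θ) (using Sum-to-product)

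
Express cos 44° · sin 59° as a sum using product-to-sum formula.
cos 44° sin 59° = (1/2)[sin(44°+59°) - sin(44°-59°)]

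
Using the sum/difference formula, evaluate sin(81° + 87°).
sin(81° + 87°) = sin 81° cos 87° + cos 81° sin 87° = 0.2079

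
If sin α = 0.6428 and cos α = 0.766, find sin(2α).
sin(2α) = 2 sin α cos α = 0.9848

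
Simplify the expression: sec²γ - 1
sec²γ - 1 = tan²γ (using Pythagorean identity)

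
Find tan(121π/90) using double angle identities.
tan(121π/90) = 2 tan 121π/180 / (1 - tan²121π/180) = 1.881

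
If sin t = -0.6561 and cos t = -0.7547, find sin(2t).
sin(2t) = 2 sin t cos t = 0.9903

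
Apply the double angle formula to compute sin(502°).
sin(502°) = 2 sin 251° cos 251° = 0.6157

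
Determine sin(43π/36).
sin(43π/36) = -0.5736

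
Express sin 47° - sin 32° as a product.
sin 47° - sin 32° = 2 cos(39.5°) sin(7.5°)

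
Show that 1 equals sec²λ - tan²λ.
RHS = 1/cos²λ - sin²λ/cos²λ = (1 - sin²λ)/cos²λ = cos²λ/cos²λ = 1 = LHS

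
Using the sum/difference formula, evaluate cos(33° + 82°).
cos(33° + 82°) = cos 33° cos 82° - sin 33° sin 82° = -0.4226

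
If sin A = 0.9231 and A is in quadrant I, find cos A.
cos A = 0.3846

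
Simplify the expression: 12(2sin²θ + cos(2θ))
12(2sin²θ + cos(2θ)) = 12 (using Double angle)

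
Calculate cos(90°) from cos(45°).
cos(90°) = cos²45° - sin²45° = 0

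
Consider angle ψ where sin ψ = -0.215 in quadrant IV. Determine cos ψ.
cos ψ = √(1 - sin²ψ) = 0.9766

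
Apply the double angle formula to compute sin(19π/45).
sin(19π/45) = 2 sin 19π/90 cos 19π/90 = 0.9703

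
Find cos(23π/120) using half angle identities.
cos(23π/120) = √((1 + cos 23π/60)/2) = 0.8241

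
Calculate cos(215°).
cos(215°) = -0.8192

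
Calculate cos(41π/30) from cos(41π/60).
cos(41π/30) = cos²41π/60 - sin²41π/60 = -0.4067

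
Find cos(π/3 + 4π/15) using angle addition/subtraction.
cos(π/3 + 4π/15) = cos π/3 cos 4π/15 - sin π/3 sin 4π/15 = -0.309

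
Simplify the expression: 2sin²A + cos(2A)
2sin²A + cos(2A) = 1 (using Double angle)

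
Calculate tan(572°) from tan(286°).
tan(572°) = 2 tan 286° / (1 - tan²286°) = 0.6249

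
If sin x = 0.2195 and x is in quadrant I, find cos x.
cos x = 0.9756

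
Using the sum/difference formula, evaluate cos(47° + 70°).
cos(47° + 70°) = cos 47° cos 70° - sin 47° sin 70° = -0.454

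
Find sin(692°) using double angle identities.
sin(692°) = 2 sin 346° cos 346° = -0.4695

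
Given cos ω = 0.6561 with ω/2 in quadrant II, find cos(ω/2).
cos(ω/2) = ±√((1 + cos ω)/2); negative since ω/2 ∈ QII, so cos(ω/2) = -0.91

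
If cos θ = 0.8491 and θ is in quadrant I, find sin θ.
sin θ = 0.5282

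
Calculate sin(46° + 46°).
sin(46° + 46°) = sin 46° cos 46° + cos 46° sin 46° = 0.9994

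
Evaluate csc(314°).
csc(314°) = -1.39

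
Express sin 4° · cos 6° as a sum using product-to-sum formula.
sin 4° cos 6° = (1/2)[sin(4°+6°) + sin(4°-6°)]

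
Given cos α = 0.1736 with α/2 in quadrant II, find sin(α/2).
sin(α/2) = ±√((1 - cos α)/2); positive since α/2 ∈ QII, so sin(α/2) = 0.6428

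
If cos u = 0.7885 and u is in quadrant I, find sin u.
sin u = 0.615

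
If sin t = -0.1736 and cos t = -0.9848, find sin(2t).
sin(2t) = 2 sin t cos t = 0.3419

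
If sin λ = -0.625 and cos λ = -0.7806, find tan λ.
tan λ = sin λ / cos λ = 0.8007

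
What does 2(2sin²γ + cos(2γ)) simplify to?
2(2sin²γ + cos(2γ)) = 2 (using Double angle)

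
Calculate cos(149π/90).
cos(149π/90) = 0.4695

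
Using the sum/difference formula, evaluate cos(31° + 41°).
cos(31° + 41°) = cos 31° cos 41° - sin 31° sin 41° = 0.309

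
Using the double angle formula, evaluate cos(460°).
cos(460°) = 1 - 2sin²230° = -0.1736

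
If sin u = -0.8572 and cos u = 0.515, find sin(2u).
sin(2u) = 2 sin u cos u = -0.8829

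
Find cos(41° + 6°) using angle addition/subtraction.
cos(41° + 6°) = cos 41° cos 6° - sin 41° sin 6° = 0.682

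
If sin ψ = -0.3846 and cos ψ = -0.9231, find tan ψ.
tan ψ = sin ψ / cos ψ = 0.4166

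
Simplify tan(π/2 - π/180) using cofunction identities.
tan(π/2 - π/180) = cot(π/180)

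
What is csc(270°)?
csc(270°) = -1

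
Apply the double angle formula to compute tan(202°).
tan(202°) = 2 tan 101° / (1 - tan²101°) = 0.404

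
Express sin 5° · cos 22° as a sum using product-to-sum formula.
sin 5° cos 22° = (1/2)[sin(5°+22°) + sin(5°-22°)]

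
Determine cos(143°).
cos(143°) = -0.7986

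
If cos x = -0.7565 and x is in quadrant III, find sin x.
sin x = -0.654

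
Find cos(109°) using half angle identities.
cos(109°) = -√((1 + cos 218°)/2) = -0.3256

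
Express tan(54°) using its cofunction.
tan(54°) = cot(90° - 54°) = cot(36°)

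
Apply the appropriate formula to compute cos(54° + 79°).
cos(54° + 79°) = cos 54° cos 79° - sin 54° sin 79° = -0.682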